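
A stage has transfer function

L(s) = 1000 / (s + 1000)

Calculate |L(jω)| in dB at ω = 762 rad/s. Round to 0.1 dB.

Substitute s = j762:
Numerator: 1000 = 1000 + j0
Denominator: (j762) + 1000 = 1000 + j762
|N| = √(1000² + 0²) ≈ 1000, ∠N ≈ 0.00°
|D| = √(1000² + 762²) ≈ 1257.2, ∠D ≈ 37.31°
|L| = 1000 / 1257.2 ≈ 0.79542
Gain = 20 log₁₀(0.79542) ≈ -1.99 dB

-2.0 dB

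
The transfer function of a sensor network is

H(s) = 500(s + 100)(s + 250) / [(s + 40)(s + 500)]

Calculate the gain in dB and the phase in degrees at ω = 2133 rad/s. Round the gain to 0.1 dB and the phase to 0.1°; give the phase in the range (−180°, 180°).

At s = jω = j2133:
zero (s+100): 100 + j2133 → |·| = √(100²+2133²) = √4559689 ≈ 2135.3, ∠ = arctan(2133/100) ≈ 87.32°
zero (s+250): 250 + j2133 → |·| = √(250²+2133²) = √4612189 ≈ 2147.6, ∠ = arctan(2133/250) ≈ 83.32°
pole (s+40): 40 + j2133 → |·| = √(40²+2133²) = √4551289 ≈ 2133.4, ∠ = arctan(2133/40) ≈ 88.93°
pole (s+500): 500 + j2133 → |·| = √(500²+2133²) = √4799689 ≈ 2190.8, ∠ = arctan(2133/500) ≈ 76.81°
|H| = 500 · 4.5858e+06 / 4.6739e+06 ≈ 490.58
Gain = 20 log₁₀(490.58) ≈ 53.81 dB
∠H = 170.64° − 165.74° = 4.90°

53.8 dB, 4.9°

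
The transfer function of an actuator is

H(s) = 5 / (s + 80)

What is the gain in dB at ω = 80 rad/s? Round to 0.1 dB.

-27.1 dB

Substitute s = j80:
Numerator: 5 = 5 + j0
Denominator: (j80) + 80 = 80 + j80
|N| = √(5² + 0²) ≈ 5, ∠N ≈ 0.00°
|D| = √(80² + 80²) ≈ 113.14, ∠D ≈ 45.00°
|H| = 5 / 113.14 ≈ 0.044193
Gain = 20 log₁₀(0.044193) ≈ -27.09 dB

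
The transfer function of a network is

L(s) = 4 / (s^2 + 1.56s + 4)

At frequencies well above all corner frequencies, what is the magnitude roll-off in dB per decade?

Each pole contributes −20 dB/decade at high frequency; each zero contributes +20 dB/decade.
Net: 0 zero(s) − 2 pole(s) → -40 dB/decade.

-40 dB/decade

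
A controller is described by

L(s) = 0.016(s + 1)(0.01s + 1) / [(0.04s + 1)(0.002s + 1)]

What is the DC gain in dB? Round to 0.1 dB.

-35.9 dB

L(0) = 0.016 · 1 / 1 = 0.016
20 log₁₀(0.016) ≈ -35.92 dB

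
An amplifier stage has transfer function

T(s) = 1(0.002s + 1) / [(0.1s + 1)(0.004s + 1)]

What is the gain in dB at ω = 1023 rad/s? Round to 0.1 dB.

-45.5 dB

At ω = 1023 rad/s:
zero (1 + j1023·0.002) = 1 + j2.046 → |·| ≈ 2.2773, ∠ ≈ 63.95°
pole (1 + j1023·0.1) = 1 + j102.3 → |·| ≈ 102.3, ∠ ≈ 89.44°
pole (1 + j1023·0.004) = 1 + j4.092 → |·| ≈ 4.2124, ∠ ≈ 76.27°
|T| = 1 · 2.2773 / (102.3 · 4.2124) ≈ 0.0052846
Gain = 20 log₁₀(0.0052846) ≈ -45.54 dB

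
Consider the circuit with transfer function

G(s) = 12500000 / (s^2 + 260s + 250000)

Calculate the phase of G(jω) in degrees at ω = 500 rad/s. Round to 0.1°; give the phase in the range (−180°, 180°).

At s = jω = j500:
quadratic: (j500)² + 260·j500 + 250000 = 0 + j130000 → |·| ≈ 1.3e+05, ∠ ≈ 90.00°
∠G = 0.00° − 90.00° = -90.00°

-90.0°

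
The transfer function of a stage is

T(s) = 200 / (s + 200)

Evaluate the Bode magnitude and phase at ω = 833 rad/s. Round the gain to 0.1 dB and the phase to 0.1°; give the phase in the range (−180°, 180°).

-12.6 dB, -76.5°

At s = jω = j833:
pole (s+200): 200 + j833 → |·| = √(200²+833²) = √733889 ≈ 856.67, ∠ = arctan(833/200) ≈ 76.50°
|T| = 200 / 856.67 ≈ 0.23346
Gain = 20 log₁₀(0.23346) ≈ -12.64 dB
∠T = 0.00° − 76.50° = -76.50°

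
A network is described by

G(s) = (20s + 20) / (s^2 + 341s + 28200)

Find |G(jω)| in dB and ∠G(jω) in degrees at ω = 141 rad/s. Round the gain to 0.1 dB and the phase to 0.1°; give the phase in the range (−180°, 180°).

-24.8 dB, 9.4°

Substitute s = j141:
Numerator: 20(j141) + 20 = 20 + j2820
Denominator: (j141)^2 + 341(j141) + 28200 = 8319 + j48081
|N| = √(20² + 2820²) ≈ 2820.1, ∠N ≈ 89.59°
|D| = √(8319² + 48081²) ≈ 48795, ∠D ≈ 80.18°
|G| = 2820.1 / 48795 ≈ 0.057795
Gain = 20 log₁₀(0.057795) ≈ -24.76 dB
∠G = 89.59° − 80.18° = 9.41°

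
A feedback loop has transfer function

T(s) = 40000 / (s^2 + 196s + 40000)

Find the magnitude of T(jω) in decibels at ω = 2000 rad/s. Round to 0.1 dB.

-40.0 dB

At s = jω = j2000:
quadratic: (j2000)² + 196·j2000 + 40000 = -3960000 + j392000 → |·| ≈ 3.9794e+06, ∠ ≈ 174.35°
|T| = 40000 / 3.9794e+06 ≈ 0.010052
Gain = 20 log₁₀(0.010052) ≈ -39.95 dB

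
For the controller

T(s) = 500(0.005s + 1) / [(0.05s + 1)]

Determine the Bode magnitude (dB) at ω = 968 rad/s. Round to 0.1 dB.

At ω = 968 rad/s:
zero (1 + j968·0.005) = 1 + j4.84 → |·| ≈ 4.9422, ∠ ≈ 78.33°
pole (1 + j968·0.05) = 1 + j48.4 → |·| ≈ 48.41, ∠ ≈ 88.82°
|T| = 500 · 4.9422 / (48.41) ≈ 51.045
Gain = 20 log₁₀(51.045) ≈ 34.16 dB

34.2 dB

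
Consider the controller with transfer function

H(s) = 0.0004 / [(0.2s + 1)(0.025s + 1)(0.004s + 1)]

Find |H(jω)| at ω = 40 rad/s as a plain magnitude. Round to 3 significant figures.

At ω = 40 rad/s:
pole (1 + j40·0.2) = 1 + j8 → |·| ≈ 8.0623, ∠ ≈ 82.87°
pole (1 + j40·0.025) = 1 + j1 → |·| ≈ 1.4142, ∠ ≈ 45.00°
pole (1 + j40·0.004) = 1 + j0.16 → |·| ≈ 1.0127, ∠ ≈ 9.09°
|H| = 0.0004 · 1 / (8.0623 · 1.4142 · 1.0127) ≈ 3.4643e-05

3.46e-05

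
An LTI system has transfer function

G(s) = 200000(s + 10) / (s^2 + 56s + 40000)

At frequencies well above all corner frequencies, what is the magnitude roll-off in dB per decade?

Each pole contributes −20 dB/decade at high frequency; each zero contributes +20 dB/decade.
Net: 1 zero(s) − 2 pole(s) → -20 dB/decade.

-20 dB/decade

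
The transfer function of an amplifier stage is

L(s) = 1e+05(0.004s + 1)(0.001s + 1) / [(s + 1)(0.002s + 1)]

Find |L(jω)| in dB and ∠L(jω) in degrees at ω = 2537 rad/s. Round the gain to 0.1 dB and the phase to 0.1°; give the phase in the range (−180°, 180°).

At ω = 2537 rad/s:
zero (1 + j2537·0.004) = 1 + j10.148 → |·| ≈ 10.197, ∠ ≈ 84.37°
zero (1 + j2537·0.001) = 1 + j2.537 → |·| ≈ 2.727, ∠ ≈ 68.49°
pole (1 + j2537·1) = 1 + j2537 → |·| ≈ 2537, ∠ ≈ 89.98°
pole (1 + j2537·0.002) = 1 + j5.074 → |·| ≈ 5.1716, ∠ ≈ 78.85°
|L| = 1e+05 · 10.197 · 2.727 / (2537 · 5.1716) ≈ 211.94
Gain = 20 log₁₀(211.94) ≈ 46.52 dB
∠L = (84.37° + 68.49°) − (89.98° + 78.85°) = -15.97°

46.5 dB, -16.0°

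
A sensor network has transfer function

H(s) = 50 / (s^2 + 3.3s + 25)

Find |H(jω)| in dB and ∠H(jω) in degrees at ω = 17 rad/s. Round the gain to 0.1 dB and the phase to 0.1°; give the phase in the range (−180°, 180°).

At s = jω = j17:
quadratic: (j17)² + 3.3·j17 + 25 = -264 + j56.1 → |·| ≈ 269.89, ∠ ≈ 168.00°
|H| = 50 / 269.89 ≈ 0.18526
Gain = 20 log₁₀(0.18526) ≈ -14.64 dB
∠H = 0.00° − 168.00° = -168.00°

-14.6 dB, -168.0°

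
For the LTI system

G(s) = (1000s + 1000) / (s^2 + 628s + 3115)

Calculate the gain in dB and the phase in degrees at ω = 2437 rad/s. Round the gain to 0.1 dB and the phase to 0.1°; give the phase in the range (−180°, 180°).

-8.0 dB, -75.6°

Substitute s = j2437:
Numerator: 1000(j2437) + 1000 = 1000 + j2437000
Denominator: (j2437)^2 + 628(j2437) + 3115 = -5935854 + j1530436
|N| = √(1000² + 2437000²) ≈ 2.437e+06, ∠N ≈ 89.98°
|D| = √(5935854² + 1530436²) ≈ 6.13e+06, ∠D ≈ 165.54°
|G| = 2.437e+06 / 6.13e+06 ≈ 0.39755
Gain = 20 log₁₀(0.39755) ≈ -8.01 dB
∠G = 89.98° − 165.54° = -75.56°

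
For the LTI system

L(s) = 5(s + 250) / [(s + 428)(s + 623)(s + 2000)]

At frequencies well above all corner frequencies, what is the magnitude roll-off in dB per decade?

-40 dB/decade

Each pole contributes −20 dB/decade at high frequency; each zero contributes +20 dB/decade.
Net: 1 zero(s) − 3 pole(s) → -40 dB/decade.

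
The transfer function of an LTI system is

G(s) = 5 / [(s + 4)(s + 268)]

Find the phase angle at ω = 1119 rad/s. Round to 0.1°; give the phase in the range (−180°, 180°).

At s = jω = j1119:
pole (s+4): 4 + j1119 → |·| = √(4²+1119²) = √1252177 ≈ 1119, ∠ = arctan(1119/4) ≈ 89.80°
pole (s+268): 268 + j1119 → |·| = √(268²+1119²) = √1323985 ≈ 1150.6, ∠ = arctan(1119/268) ≈ 76.53°
∠G = 0.00° − 166.33° = -166.33°

-166.3°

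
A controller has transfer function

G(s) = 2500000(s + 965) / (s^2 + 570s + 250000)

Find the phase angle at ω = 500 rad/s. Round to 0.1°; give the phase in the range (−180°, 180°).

At s = jω = j500:
zero (s+965): 965 + j500 → |·| = √(965²+500²) = √1181225 ≈ 1086.8, ∠ = arctan(500/965) ≈ 27.39°
quadratic: (j500)² + 570·j500 + 250000 = 0 + j285000 → |·| ≈ 2.85e+05, ∠ ≈ 90.00°
∠G = 27.39° − 90.00° = -62.61°

-62.6°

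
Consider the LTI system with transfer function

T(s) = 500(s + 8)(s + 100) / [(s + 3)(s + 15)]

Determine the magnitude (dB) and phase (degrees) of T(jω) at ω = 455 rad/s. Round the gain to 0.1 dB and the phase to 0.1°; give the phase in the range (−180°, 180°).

At s = jω = j455:
zero (s+8): 8 + j455 → |·| = √(8²+455²) = √207089 ≈ 455.07, ∠ = arctan(455/8) ≈ 88.99°
zero (s+100): 100 + j455 → |·| = √(100²+455²) = √217025 ≈ 465.86, ∠ = arctan(455/100) ≈ 77.60°
pole (s+3): 3 + j455 → |·| = √(3²+455²) = √207034 ≈ 455.01, ∠ = arctan(455/3) ≈ 89.62°
pole (s+15): 15 + j455 → |·| = √(15²+455²) = √207250 ≈ 455.25, ∠ = arctan(455/15) ≈ 88.11°
|T| = 500 · 2.12e+05 / 2.0714e+05 ≈ 511.73
Gain = 20 log₁₀(511.73) ≈ 54.18 dB
∠T = 166.59° − 177.73° = -11.14°

54.2 dB, -11.1°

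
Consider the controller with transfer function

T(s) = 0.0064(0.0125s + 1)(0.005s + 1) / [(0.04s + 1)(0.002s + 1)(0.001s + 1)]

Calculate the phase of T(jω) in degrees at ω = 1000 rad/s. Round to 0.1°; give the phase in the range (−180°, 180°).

-32.9°

At ω = 1000 rad/s:
zero (1 + j1000·0.0125) = 1 + j12.5 → |·| ≈ 12.54, ∠ ≈ 85.43°
zero (1 + j1000·0.005) = 1 + j5 → |·| ≈ 5.099, ∠ ≈ 78.69°
pole (1 + j1000·0.04) = 1 + j40 → |·| ≈ 40.012, ∠ ≈ 88.57°
pole (1 + j1000·0.002) = 1 + j2 → |·| ≈ 2.2361, ∠ ≈ 63.43°
pole (1 + j1000·0.001) = 1 + j1 → |·| ≈ 1.4142, ∠ ≈ 45.00°
∠T = (85.43° + 78.69°) − (88.57° + 63.43° + 45.00°) = -32.88°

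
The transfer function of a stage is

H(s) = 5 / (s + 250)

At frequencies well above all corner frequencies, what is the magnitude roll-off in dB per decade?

-20 dB/decade

Each pole contributes −20 dB/decade at high frequency; each zero contributes +20 dB/decade.
Net: 0 zero(s) − 1 pole(s) → -20 dB/decade.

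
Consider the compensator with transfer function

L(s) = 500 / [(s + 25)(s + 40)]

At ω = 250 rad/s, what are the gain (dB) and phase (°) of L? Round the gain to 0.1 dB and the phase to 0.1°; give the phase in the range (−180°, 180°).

At s = jω = j250:
pole (s+25): 25 + j250 → |·| = √(25²+250²) = √63125 ≈ 251.25, ∠ = arctan(250/25) ≈ 84.29°
pole (s+40): 40 + j250 → |·| = √(40²+250²) = √64100 ≈ 253.18, ∠ = arctan(250/40) ≈ 80.91°
|L| = 500 / 63611 ≈ 0.0078603
Gain = 20 log₁₀(0.0078603) ≈ -42.09 dB
∠L = 0.00° − 165.20° = -165.20°

-42.1 dB, -165.2°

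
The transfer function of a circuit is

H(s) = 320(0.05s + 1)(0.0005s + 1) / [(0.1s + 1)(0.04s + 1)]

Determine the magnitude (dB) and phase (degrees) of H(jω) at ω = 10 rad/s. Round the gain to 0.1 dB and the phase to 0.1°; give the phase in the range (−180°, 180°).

47.4 dB, -39.9°

At ω = 10 rad/s:
zero (1 + j10·0.05) = 1 + j0.5 → |·| ≈ 1.118, ∠ ≈ 26.57°
zero (1 + j10·0.0005) = 1 + j0.005 → |·| ≈ 1, ∠ ≈ 0.29°
pole (1 + j10·0.1) = 1 + j1 → |·| ≈ 1.4142, ∠ ≈ 45.00°
pole (1 + j10·0.04) = 1 + j0.4 → |·| ≈ 1.077, ∠ ≈ 21.80°
|H| = 320 · 1.118 · 1 / (1.4142 · 1.077) ≈ 234.89
Gain = 20 log₁₀(234.89) ≈ 47.42 dB
∠H = (26.57° + 0.29°) − (45.00° + 21.80°) = -39.94°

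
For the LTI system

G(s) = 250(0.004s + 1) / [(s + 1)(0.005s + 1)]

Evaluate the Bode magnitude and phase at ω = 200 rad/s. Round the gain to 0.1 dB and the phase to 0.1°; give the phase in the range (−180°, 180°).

At ω = 200 rad/s:
zero (1 + j200·0.004) = 1 + j0.8 → |·| ≈ 1.2806, ∠ ≈ 38.66°
pole (1 + j200·1) = 1 + j200 → |·| ≈ 200, ∠ ≈ 89.71°
pole (1 + j200·0.005) = 1 + j1 → |·| ≈ 1.4142, ∠ ≈ 45.00°
|G| = 250 · 1.2806 / (200 · 1.4142) ≈ 1.1319
Gain = 20 log₁₀(1.1319) ≈ 1.08 dB
∠G = (38.66°) − (89.71° + 45.00°) = -96.05°

1.1 dB, -96.1°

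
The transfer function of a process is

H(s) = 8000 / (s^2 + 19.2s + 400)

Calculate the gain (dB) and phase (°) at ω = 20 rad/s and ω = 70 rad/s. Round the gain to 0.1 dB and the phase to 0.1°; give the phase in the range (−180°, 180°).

ω = 20: 26.4 dB, -90.0°; ω = 70: 4.6 dB, -163.4°

At s = jω = j20:
quadratic: (j20)² + 19.2·j20 + 400 = 0 + j384 → |·| ≈ 384, ∠ ≈ 90.00°
|H| = 8000 / 384 ≈ 20.833
Gain = 20 log₁₀(20.833) ≈ 26.38 dB
∠H = 0.00° − 90.00° = -90.00°

At s = jω = j70:
quadratic: (j70)² + 19.2·j70 + 400 = -4500 + j1344 → |·| ≈ 4696.4, ∠ ≈ 163.37°
|H| = 8000 / 4696.4 ≈ 1.7034
Gain = 20 log₁₀(1.7034) ≈ 4.63 dB
∠H = 0.00° − 163.37° = -163.37°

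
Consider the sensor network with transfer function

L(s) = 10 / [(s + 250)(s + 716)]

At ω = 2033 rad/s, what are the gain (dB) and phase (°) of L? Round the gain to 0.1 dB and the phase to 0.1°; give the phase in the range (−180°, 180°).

-112.9 dB, -153.6°

At s = jω = j2033:
pole (s+250): 250 + j2033 → |·| = √(250²+2033²) = √4195589 ≈ 2048.3, ∠ = arctan(2033/250) ≈ 82.99°
pole (s+716): 716 + j2033 → |·| = √(716²+2033²) = √4645745 ≈ 2155.4, ∠ = arctan(2033/716) ≈ 70.60°
|L| = 10 / 4.4149e+06 ≈ 2.2651e-06
Gain = 20 log₁₀(2.2651e-06) ≈ -112.90 dB
∠L = 0.00° − 153.59° = -153.59°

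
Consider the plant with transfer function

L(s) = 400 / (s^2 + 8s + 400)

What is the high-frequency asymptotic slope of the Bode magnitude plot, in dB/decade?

Each pole contributes −20 dB/decade at high frequency; each zero contributes +20 dB/decade.
Net: 0 zero(s) − 2 pole(s) → -40 dB/decade.

-40 dB/decade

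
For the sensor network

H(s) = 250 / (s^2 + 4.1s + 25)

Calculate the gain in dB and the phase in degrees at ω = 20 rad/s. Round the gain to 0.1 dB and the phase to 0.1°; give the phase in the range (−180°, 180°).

-3.7 dB, -167.7°

At s = jω = j20:
quadratic: (j20)² + 4.1·j20 + 25 = -375 + j82 → |·| ≈ 383.86, ∠ ≈ 167.67°
|H| = 250 / 383.86 ≈ 0.65128
Gain = 20 log₁₀(0.65128) ≈ -3.72 dB
∠H = 0.00° − 167.67° = -167.67°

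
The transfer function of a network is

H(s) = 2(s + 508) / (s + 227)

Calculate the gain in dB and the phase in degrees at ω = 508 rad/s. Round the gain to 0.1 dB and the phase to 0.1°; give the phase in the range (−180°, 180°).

At s = jω = j508:
zero (s+508): 508 + j508 → |·| = √(508²+508²) = √516128 ≈ 718.42, ∠ = arctan(508/508) ≈ 45.00°
pole (s+227): 227 + j508 → |·| = √(227²+508²) = √309593 ≈ 556.41, ∠ = arctan(508/227) ≈ 65.92°
|H| = 2 · 718.42 / 556.41 ≈ 2.5823
Gain = 20 log₁₀(2.5823) ≈ 8.24 dB
∠H = 45.00° − 65.92° = -20.92°

8.2 dB, -20.9°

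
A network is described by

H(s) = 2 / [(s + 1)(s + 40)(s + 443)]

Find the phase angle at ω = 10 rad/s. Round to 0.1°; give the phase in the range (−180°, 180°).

At s = jω = j10:
pole (s+1): 1 + j10 → |·| = √(1²+10²) = √101 ≈ 10.05, ∠ = arctan(10/1) ≈ 84.29°
pole (s+40): 40 + j10 → |·| = √(40²+10²) = √1700 ≈ 41.231, ∠ = arctan(10/40) ≈ 14.04°
pole (s+443): 443 + j10 → |·| = √(443²+10²) = √196349 ≈ 443.11, ∠ = arctan(10/443) ≈ 1.29°
∠H = 0.00° − 99.62° = -99.62°

-99.6°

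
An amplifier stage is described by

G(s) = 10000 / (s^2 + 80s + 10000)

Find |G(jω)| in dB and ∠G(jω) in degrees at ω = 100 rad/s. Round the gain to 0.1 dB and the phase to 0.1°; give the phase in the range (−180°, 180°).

1.9 dB, -90.0°

At s = jω = j100:
quadratic: (j100)² + 80·j100 + 10000 = 0 + j8000 → |·| ≈ 8000, ∠ ≈ 90.00°
|G| = 10000 / 8000 ≈ 1.25
Gain = 20 log₁₀(1.25) ≈ 1.94 dB
∠G = 0.00° − 90.00° = -90.00°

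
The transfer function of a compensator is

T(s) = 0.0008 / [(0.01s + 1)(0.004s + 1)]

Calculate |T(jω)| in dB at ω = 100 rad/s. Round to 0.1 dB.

At ω = 100 rad/s:
pole (1 + j100·0.01) = 1 + j1 → |·| ≈ 1.4142, ∠ ≈ 45.00°
pole (1 + j100·0.004) = 1 + j0.4 → |·| ≈ 1.077, ∠ ≈ 21.80°
|T| = 0.0008 · 1 / (1.4142 · 1.077) ≈ 0.00052525
Gain = 20 log₁₀(0.00052525) ≈ -65.59 dB

-65.6 dB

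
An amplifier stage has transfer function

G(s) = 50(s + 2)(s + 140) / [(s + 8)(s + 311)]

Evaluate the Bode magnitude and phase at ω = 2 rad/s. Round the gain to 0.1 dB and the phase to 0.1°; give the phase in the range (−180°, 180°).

At s = jω = j2:
zero (s+2): 2 + j2 → |·| = √(2²+2²) = √8 ≈ 2.8284, ∠ = arctan(2/2) ≈ 45.00°
zero (s+140): 140 + j2 → |·| = √(140²+2²) = √19604 ≈ 140.01, ∠ = arctan(2/140) ≈ 0.82°
pole (s+8): 8 + j2 → |·| = √(8²+2²) = √68 ≈ 8.2462, ∠ = arctan(2/8) ≈ 14.04°
pole (s+311): 311 + j2 → |·| = √(311²+2²) = √96725 ≈ 311.01, ∠ = arctan(2/311) ≈ 0.37°
|G| = 50 · 396 / 2564.7 ≈ 7.7202
Gain = 20 log₁₀(7.7202) ≈ 17.75 dB
∠G = 45.82° − 14.41° = 31.41°

17.8 dB, 31.4°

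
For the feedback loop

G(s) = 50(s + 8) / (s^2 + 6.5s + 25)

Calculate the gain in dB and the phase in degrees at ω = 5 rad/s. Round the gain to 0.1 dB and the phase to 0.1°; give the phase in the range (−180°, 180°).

At s = jω = j5:
zero (s+8): 8 + j5 → |·| = √(8²+5²) = √89 ≈ 9.434, ∠ = arctan(5/8) ≈ 32.01°
quadratic: (j5)² + 6.5·j5 + 25 = 0 + j32.5 → |·| ≈ 32.5, ∠ ≈ 90.00°
|G| = 50 · 9.434 / 32.5 ≈ 14.514
Gain = 20 log₁₀(14.514) ≈ 23.24 dB
∠G = 32.01° − 90.00° = -57.99°

23.2 dB, -58.0°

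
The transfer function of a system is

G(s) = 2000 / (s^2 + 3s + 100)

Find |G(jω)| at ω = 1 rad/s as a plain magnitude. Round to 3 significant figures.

At s = jω = j1:
quadratic: (j1)² + 3·j1 + 100 = 99 + j3 → |·| ≈ 99.045, ∠ ≈ 1.74°
|G| = 2000 / 99.045 ≈ 20.193

20.2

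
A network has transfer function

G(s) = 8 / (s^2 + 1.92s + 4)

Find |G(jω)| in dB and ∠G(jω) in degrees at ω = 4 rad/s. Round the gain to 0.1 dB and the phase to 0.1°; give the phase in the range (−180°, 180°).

At s = jω = j4:
quadratic: (j4)² + 1.92·j4 + 4 = -12 + j7.68 → |·| ≈ 14.247, ∠ ≈ 147.38°
|G| = 8 / 14.247 ≈ 0.56152
Gain = 20 log₁₀(0.56152) ≈ -5.01 dB
∠G = 0.00° − 147.38° = -147.38°

-5.0 dB, -147.4°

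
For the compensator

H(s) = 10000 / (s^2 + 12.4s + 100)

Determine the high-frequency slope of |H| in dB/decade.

-40 dB/decade

Each pole contributes −20 dB/decade at high frequency; each zero contributes +20 dB/decade.
Net: 0 zero(s) − 2 pole(s) → -40 dB/decade.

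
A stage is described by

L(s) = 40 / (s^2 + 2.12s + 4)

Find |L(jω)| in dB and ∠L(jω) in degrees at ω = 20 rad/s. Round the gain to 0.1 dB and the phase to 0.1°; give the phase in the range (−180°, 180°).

-20.0 dB, -173.9°

At s = jω = j20:
quadratic: (j20)² + 2.12·j20 + 4 = -396 + j42.4 → |·| ≈ 398.26, ∠ ≈ 173.89°
|L| = 40 / 398.26 ≈ 0.10044
Gain = 20 log₁₀(0.10044) ≈ -19.96 dB
∠L = 0.00° − 173.89° = -173.89°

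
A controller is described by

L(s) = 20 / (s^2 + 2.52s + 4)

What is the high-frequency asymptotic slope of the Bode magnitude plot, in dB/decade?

-40 dB/decade

Each pole contributes −20 dB/decade at high frequency; each zero contributes +20 dB/decade.
Net: 0 zero(s) − 2 pole(s) → -40 dB/decade.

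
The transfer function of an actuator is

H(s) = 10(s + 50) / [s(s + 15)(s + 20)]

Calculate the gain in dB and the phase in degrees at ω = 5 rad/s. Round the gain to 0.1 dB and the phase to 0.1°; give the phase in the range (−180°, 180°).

-10.2 dB, -116.8°

At s = jω = j5:
zero (s+50): 50 + j5 → |·| = √(50²+5²) = √2525 ≈ 50.249, ∠ = arctan(5/50) ≈ 5.71°
pole (s+15): 15 + j5 → |·| = √(15²+5²) = √250 ≈ 15.811, ∠ = arctan(5/15) ≈ 18.43°
pole (s+20): 20 + j5 → |·| = √(20²+5²) = √425 ≈ 20.616, ∠ = arctan(5/20) ≈ 14.04°
pole at origin: |s| = 5, ∠ = 90.00° (in denominator)
|H| = 10 · 50.249 / 1629.8 ≈ 0.30831
Gain = 20 log₁₀(0.30831) ≈ -10.22 dB
∠H = 5.71° − 122.47° = -116.76°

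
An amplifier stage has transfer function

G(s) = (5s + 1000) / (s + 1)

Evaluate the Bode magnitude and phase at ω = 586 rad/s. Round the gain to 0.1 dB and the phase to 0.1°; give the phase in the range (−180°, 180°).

14.5 dB, -18.7°

Substitute s = j586:
Numerator: 5(j586) + 1000 = 1000 + j2930
Denominator: (j586) + 1 = 1 + j586
|N| = √(1000² + 2930²) ≈ 3095.9, ∠N ≈ 71.16°
|D| = √(1² + 586²) ≈ 586, ∠D ≈ 89.90°
|G| = 3095.9 / 586 ≈ 5.2831
Gain = 20 log₁₀(5.2831) ≈ 14.46 dB
∠G = 71.16° − 89.90° = -18.74°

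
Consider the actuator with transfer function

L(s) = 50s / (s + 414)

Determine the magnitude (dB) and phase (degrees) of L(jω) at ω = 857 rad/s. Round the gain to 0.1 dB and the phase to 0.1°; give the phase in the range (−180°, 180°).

33.1 dB, 25.8°

At s = jω = j857:
zero at origin: s = j857 → |·| = 857, ∠ = 90.00°
pole (s+414): 414 + j857 → |·| = √(414²+857²) = √905845 ≈ 951.76, ∠ = arctan(857/414) ≈ 64.22°
|L| = 50 · 857 / 951.76 ≈ 45.022
Gain = 20 log₁₀(45.022) ≈ 33.07 dB
∠L = 90.00° − 64.22° = 25.78°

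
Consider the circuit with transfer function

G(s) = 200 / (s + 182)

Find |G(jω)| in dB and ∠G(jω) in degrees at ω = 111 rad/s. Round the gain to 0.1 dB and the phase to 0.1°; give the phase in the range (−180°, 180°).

Substitute s = j111:
Numerator: 200 = 200 + j0
Denominator: (j111) + 182 = 182 + j111
|N| = √(200² + 0²) ≈ 200, ∠N ≈ 0.00°
|D| = √(182² + 111²) ≈ 213.18, ∠D ≈ 31.38°
|G| = 200 / 213.18 ≈ 0.93817
Gain = 20 log₁₀(0.93817) ≈ -0.55 dB
∠G = 0.00° − 31.38° = -31.38°

-0.6 dB, -31.4°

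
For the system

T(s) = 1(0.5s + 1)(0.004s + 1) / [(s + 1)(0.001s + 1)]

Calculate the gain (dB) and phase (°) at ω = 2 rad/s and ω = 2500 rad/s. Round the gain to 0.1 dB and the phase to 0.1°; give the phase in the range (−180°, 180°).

ω = 2: -4.0 dB, -18.1°; ω = 2500: 5.4 dB, 16.1°

At ω = 2 rad/s:
zero (1 + j2·0.5) = 1 + j1 → |·| ≈ 1.4142, ∠ ≈ 45.00°
zero (1 + j2·0.004) = 1 + j0.008 → |·| ≈ 1, ∠ ≈ 0.46°
pole (1 + j2·1) = 1 + j2 → |·| ≈ 2.2361, ∠ ≈ 63.43°
pole (1 + j2·0.001) = 1 + j0.002 → |·| ≈ 1, ∠ ≈ 0.11°
|T| = 1 · 1.4142 · 1 / (2.2361 · 1) ≈ 0.63244
Gain = 20 log₁₀(0.63244) ≈ -3.98 dB
∠T = (45.00° + 0.46°) − (63.43° + 0.11°) = -18.08°

At ω = 2500 rad/s:
zero (1 + j2500·0.5) = 1 + j1250 → |·| ≈ 1250, ∠ ≈ 89.95°
zero (1 + j2500·0.004) = 1 + j10 → |·| ≈ 10.05, ∠ ≈ 84.29°
pole (1 + j2500·1) = 1 + j2500 → |·| ≈ 2500, ∠ ≈ 89.98°
pole (1 + j2500·0.001) = 1 + j2.5 → |·| ≈ 2.6926, ∠ ≈ 68.20°
|T| = 1 · 1250 · 10.05 / (2500 · 2.6926) ≈ 1.8662
Gain = 20 log₁₀(1.8662) ≈ 5.42 dB
∠T = (89.95° + 84.29°) − (89.98° + 68.20°) = 16.06°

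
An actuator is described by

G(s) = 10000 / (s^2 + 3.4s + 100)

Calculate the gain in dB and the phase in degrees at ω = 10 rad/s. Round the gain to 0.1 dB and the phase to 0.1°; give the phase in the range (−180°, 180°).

At s = jω = j10:
quadratic: (j10)² + 3.4·j10 + 100 = 0 + j34 → |·| ≈ 34, ∠ ≈ 90.00°
|G| = 10000 / 34 ≈ 294.12
Gain = 20 log₁₀(294.12) ≈ 49.37 dB
∠G = 0.00° − 90.00° = -90.00°

49.4 dB, -90.0°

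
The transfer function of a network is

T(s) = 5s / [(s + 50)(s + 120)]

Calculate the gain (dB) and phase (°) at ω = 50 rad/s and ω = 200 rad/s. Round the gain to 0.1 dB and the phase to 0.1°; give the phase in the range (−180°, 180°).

At s = jω = j50:
zero at origin: s = j50 → |·| = 50, ∠ = 90.00°
pole (s+50): 50 + j50 → |·| = √(50²+50²) = √5000 ≈ 70.711, ∠ = arctan(50/50) ≈ 45.00°
pole (s+120): 120 + j50 → |·| = √(120²+50²) = √16900 ≈ 130, ∠ = arctan(50/120) ≈ 22.62°
|T| = 5 · 50 / 9192.4 ≈ 0.027196
Gain = 20 log₁₀(0.027196) ≈ -31.31 dB
∠T = 90.00° − 67.62° = 22.38°

At s = jω = j200:
zero at origin: s = j200 → |·| = 200, ∠ = 90.00°
pole (s+50): 50 + j200 → |·| = √(50²+200²) = √42500 ≈ 206.16, ∠ = arctan(200/50) ≈ 75.96°
pole (s+120): 120 + j200 → |·| = √(120²+200²) = √54400 ≈ 233.24, ∠ = arctan(200/120) ≈ 59.04°
|T| = 5 · 200 / 48085 ≈ 0.020797
Gain = 20 log₁₀(0.020797) ≈ -33.64 dB
∠T = 90.00° − 135.00° = -45.00°

ω = 50: -31.3 dB, 22.4°; ω = 200: -33.6 dB, -45.0°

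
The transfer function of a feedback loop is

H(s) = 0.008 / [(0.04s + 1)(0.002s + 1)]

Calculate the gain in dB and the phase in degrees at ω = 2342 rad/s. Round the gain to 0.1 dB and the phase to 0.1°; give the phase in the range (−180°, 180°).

-95.0 dB, -167.3°

At ω = 2342 rad/s:
pole (1 + j2342·0.04) = 1 + j93.68 → |·| ≈ 93.685, ∠ ≈ 89.39°
pole (1 + j2342·0.002) = 1 + j4.684 → |·| ≈ 4.7896, ∠ ≈ 77.95°
|H| = 0.008 · 1 / (93.685 · 4.7896) ≈ 1.7829e-05
Gain = 20 log₁₀(1.7829e-05) ≈ -94.98 dB
∠H = (0°) − (89.39° + 77.95°) = -167.34°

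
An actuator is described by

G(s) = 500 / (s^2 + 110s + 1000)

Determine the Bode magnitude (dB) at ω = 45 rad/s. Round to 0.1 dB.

Substitute s = j45:
Numerator: 500 = 500 + j0
Denominator: (j45)^2 + 110(j45) + 1000 = -1025 + j4950
|N| = √(500² + 0²) ≈ 500, ∠N ≈ 0.00°
|D| = √(1025² + 4950²) ≈ 5055, ∠D ≈ 101.70°
|G| = 500 / 5055 ≈ 0.098912
Gain = 20 log₁₀(0.098912) ≈ -20.10 dB

-20.1 dB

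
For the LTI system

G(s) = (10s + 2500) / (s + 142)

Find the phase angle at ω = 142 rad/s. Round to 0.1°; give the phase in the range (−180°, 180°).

-15.4°

Substitute s = j142:
Numerator: 10(j142) + 2500 = 2500 + j1420
Denominator: (j142) + 142 = 142 + j142
|N| = √(2500² + 1420²) ≈ 2875.1, ∠N ≈ 29.60°
|D| = √(142² + 142²) ≈ 200.82, ∠D ≈ 45.00°
∠G = 29.60° − 45.00° = -15.40°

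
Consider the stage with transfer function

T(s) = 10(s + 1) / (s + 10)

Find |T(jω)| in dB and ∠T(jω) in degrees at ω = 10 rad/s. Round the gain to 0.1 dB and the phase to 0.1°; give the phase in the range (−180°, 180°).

17.0 dB, 39.3°

At s = jω = j10:
zero (s+1): 1 + j10 → |·| = √(1²+10²) = √101 ≈ 10.05, ∠ = arctan(10/1) ≈ 84.29°
pole (s+10): 10 + j10 → |·| = √(10²+10²) = √200 ≈ 14.142, ∠ = arctan(10/10) ≈ 45.00°
|T| = 10 · 10.05 / 14.142 ≈ 7.1065
Gain = 20 log₁₀(7.1065) ≈ 17.03 dB
∠T = 84.29° − 45.00° = 39.29°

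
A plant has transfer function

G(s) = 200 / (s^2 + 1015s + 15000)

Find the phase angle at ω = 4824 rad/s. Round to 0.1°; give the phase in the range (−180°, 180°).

Substitute s = j4824:
Numerator: 200 = 200 + j0
Denominator: (j4824)^2 + 1015(j4824) + 15000 = -23255976 + j4896360
|N| = √(200² + 0²) ≈ 200, ∠N ≈ 0.00°
|D| = √(23255976² + 4896360²) ≈ 2.3766e+07, ∠D ≈ 168.11°
∠G = 0.00° − 168.11° = -168.11°

-168.1°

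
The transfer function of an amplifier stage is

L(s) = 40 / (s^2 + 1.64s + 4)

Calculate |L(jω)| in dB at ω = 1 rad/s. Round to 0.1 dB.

At s = jω = j1:
quadratic: (j1)² + 1.64·j1 + 4 = 3 + j1.64 → |·| ≈ 3.419, ∠ ≈ 28.66°
|L| = 40 / 3.419 ≈ 11.699
Gain = 20 log₁₀(11.699) ≈ 21.36 dB

21.4 dB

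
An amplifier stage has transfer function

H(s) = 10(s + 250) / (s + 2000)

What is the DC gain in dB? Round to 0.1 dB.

1.9 dB

H(0) = 10·250 / (2000) = 1.25
20 log₁₀(1.25) ≈ 1.94 dB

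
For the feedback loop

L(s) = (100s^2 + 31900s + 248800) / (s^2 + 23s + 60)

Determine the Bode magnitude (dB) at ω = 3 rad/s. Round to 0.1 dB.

69.8 dB

Substitute s = j3:
Numerator: 100(j3)^2 + 31900(j3) + 248800 = 247900 + j95700
Denominator: (j3)^2 + 23(j3) + 60 = 51 + j69
|N| = √(247900² + 95700²) ≈ 2.6573e+05, ∠N ≈ 21.11°
|D| = √(51² + 69²) ≈ 85.802, ∠D ≈ 53.53°
|L| = 2.6573e+05 / 85.802 ≈ 3097
Gain = 20 log₁₀(3097) ≈ 69.82 dB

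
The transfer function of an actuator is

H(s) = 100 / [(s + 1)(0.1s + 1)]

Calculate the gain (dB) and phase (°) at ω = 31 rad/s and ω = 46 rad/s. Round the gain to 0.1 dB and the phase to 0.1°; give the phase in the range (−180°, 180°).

ω = 31: -0.1 dB, -160.3°; ω = 46: -6.7 dB, -166.5°

At ω = 31 rad/s:
pole (1 + j31·1) = 1 + j31 → |·| ≈ 31.016, ∠ ≈ 88.15°
pole (1 + j31·0.1) = 1 + j3.1 → |·| ≈ 3.2573, ∠ ≈ 72.12°
|H| = 100 · 1 / (31.016 · 3.2573) ≈ 0.98982
Gain = 20 log₁₀(0.98982) ≈ -0.09 dB
∠H = (0°) − (88.15° + 72.12°) = -160.27°

At ω = 46 rad/s:
pole (1 + j46·1) = 1 + j46 → |·| ≈ 46.011, ∠ ≈ 88.75°
pole (1 + j46·0.1) = 1 + j4.6 → |·| ≈ 4.7074, ∠ ≈ 77.74°
|H| = 100 · 1 / (46.011 · 4.7074) ≈ 0.4617
Gain = 20 log₁₀(0.4617) ≈ -6.71 dB
∠H = (0°) − (88.75° + 77.74°) = -166.49°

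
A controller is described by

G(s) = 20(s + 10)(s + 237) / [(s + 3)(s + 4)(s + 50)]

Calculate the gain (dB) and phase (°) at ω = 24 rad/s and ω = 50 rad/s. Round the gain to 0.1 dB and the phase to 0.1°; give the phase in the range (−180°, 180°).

At s = jω = j24:
zero (s+10): 10 + j24 → |·| = √(10²+24²) = √676 ≈ 26, ∠ = arctan(24/10) ≈ 67.38°
zero (s+237): 237 + j24 → |·| = √(237²+24²) = √56745 ≈ 238.21, ∠ = arctan(24/237) ≈ 5.78°
pole (s+3): 3 + j24 → |·| = √(3²+24²) = √585 ≈ 24.187, ∠ = arctan(24/3) ≈ 82.87°
pole (s+4): 4 + j24 → |·| = √(4²+24²) = √592 ≈ 24.331, ∠ = arctan(24/4) ≈ 80.54°
pole (s+50): 50 + j24 → |·| = √(50²+24²) = √3076 ≈ 55.462, ∠ = arctan(24/50) ≈ 25.64°
|G| = 20 · 6193.5 / 32639 ≈ 3.7952
Gain = 20 log₁₀(3.7952) ≈ 11.58 dB
∠G = 73.16° − 189.05° = -115.89°

At s = jω = j50:
zero (s+10): 10 + j50 → |·| = √(10²+50²) = √2600 ≈ 50.99, ∠ = arctan(50/10) ≈ 78.69°
zero (s+237): 237 + j50 → |·| = √(237²+50²) = √58669 ≈ 242.22, ∠ = arctan(50/237) ≈ 11.91°
pole (s+3): 3 + j50 → |·| = √(3²+50²) = √2509 ≈ 50.09, ∠ = arctan(50/3) ≈ 86.57°
pole (s+4): 4 + j50 → |·| = √(4²+50²) = √2516 ≈ 50.16, ∠ = arctan(50/4) ≈ 85.43°
pole (s+50): 50 + j50 → |·| = √(50²+50²) = √5000 ≈ 70.711, ∠ = arctan(50/50) ≈ 45.00°
|G| = 20 · 12351 / 1.7766e+05 ≈ 1.3904
Gain = 20 log₁₀(1.3904) ≈ 2.86 dB
∠G = 90.60° − 217.00° = -126.40°

ω = 24: 11.6 dB, -115.9°; ω = 50: 2.9 dB, -126.4°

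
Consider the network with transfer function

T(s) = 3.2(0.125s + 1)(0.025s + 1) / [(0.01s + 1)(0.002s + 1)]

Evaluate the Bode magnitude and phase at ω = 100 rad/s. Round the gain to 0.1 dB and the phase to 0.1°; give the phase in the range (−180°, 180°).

37.5 dB, 97.3°

At ω = 100 rad/s:
zero (1 + j100·0.125) = 1 + j12.5 → |·| ≈ 12.54, ∠ ≈ 85.43°
zero (1 + j100·0.025) = 1 + j2.5 → |·| ≈ 2.6926, ∠ ≈ 68.20°
pole (1 + j100·0.01) = 1 + j1 → |·| ≈ 1.4142, ∠ ≈ 45.00°
pole (1 + j100·0.002) = 1 + j0.2 → |·| ≈ 1.0198, ∠ ≈ 11.31°
|T| = 3.2 · 12.54 · 2.6926 / (1.4142 · 1.0198) ≈ 74.919
Gain = 20 log₁₀(74.919) ≈ 37.49 dB
∠T = (85.43° + 68.20°) − (45.00° + 11.31°) = 97.32°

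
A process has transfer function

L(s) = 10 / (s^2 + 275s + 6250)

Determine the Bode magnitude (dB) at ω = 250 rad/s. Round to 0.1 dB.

Substitute s = j250:
Numerator: 10 = 10 + j0
Denominator: (j250)^2 + 275(j250) + 6250 = -56250 + j68750
|N| = √(10² + 0²) ≈ 10, ∠N ≈ 0.00°
|D| = √(56250² + 68750²) ≈ 88829, ∠D ≈ 129.29°
|L| = 10 / 88829 ≈ 0.00011258
Gain = 20 log₁₀(0.00011258) ≈ -78.97 dB

-79.0 dB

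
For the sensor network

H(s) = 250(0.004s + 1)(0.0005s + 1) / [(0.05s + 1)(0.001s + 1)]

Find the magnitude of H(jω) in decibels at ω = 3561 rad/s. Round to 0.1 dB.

20.9 dB

At ω = 3561 rad/s:
zero (1 + j3561·0.004) = 1 + j14.244 → |·| ≈ 14.279, ∠ ≈ 85.98°
zero (1 + j3561·0.0005) = 1 + j1.7805 → |·| ≈ 2.0421, ∠ ≈ 60.68°
pole (1 + j3561·0.05) = 1 + j178.05 → |·| ≈ 178.05, ∠ ≈ 89.68°
pole (1 + j3561·0.001) = 1 + j3.561 → |·| ≈ 3.6987, ∠ ≈ 74.31°
|H| = 250 · 14.279 · 2.0421 / (178.05 · 3.6987) ≈ 11.069
Gain = 20 log₁₀(11.069) ≈ 20.88 dB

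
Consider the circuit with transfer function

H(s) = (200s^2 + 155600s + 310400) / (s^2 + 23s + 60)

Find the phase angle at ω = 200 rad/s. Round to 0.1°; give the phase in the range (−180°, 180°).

Substitute s = j200:
Numerator: 200(j200)^2 + 155600(j200) + 310400 = -7689600 + j31120000
Denominator: (j200)^2 + 23(j200) + 60 = -39940 + j4600
|N| = √(7689600² + 31120000²) ≈ 3.2056e+07, ∠N ≈ 103.88°
|D| = √(39940² + 4600²) ≈ 40204, ∠D ≈ 173.43°
∠H = 103.88° − 173.43° = -69.55°

-69.6°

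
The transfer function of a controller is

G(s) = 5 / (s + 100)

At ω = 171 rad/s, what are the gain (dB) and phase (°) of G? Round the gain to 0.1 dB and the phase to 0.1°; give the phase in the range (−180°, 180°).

Substitute s = j171:
Numerator: 5 = 5 + j0
Denominator: (j171) + 100 = 100 + j171
|N| = √(5² + 0²) ≈ 5, ∠N ≈ 0.00°
|D| = √(100² + 171²) ≈ 198.09, ∠D ≈ 59.68°
|G| = 5 / 198.09 ≈ 0.025241
Gain = 20 log₁₀(0.025241) ≈ -31.96 dB
∠G = 0.00° − 59.68° = -59.68°

-32.0 dB, -59.7°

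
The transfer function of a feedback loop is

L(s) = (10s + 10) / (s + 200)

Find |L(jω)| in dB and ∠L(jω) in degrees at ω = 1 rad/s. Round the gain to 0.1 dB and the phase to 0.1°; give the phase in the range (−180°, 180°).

Substitute s = j1:
Numerator: 10(j1) + 10 = 10 + j10
Denominator: (j1) + 200 = 200 + j1
|N| = √(10² + 10²) ≈ 14.142, ∠N ≈ 45.00°
|D| = √(200² + 1²) ≈ 200, ∠D ≈ 0.29°
|L| = 14.142 / 200 ≈ 0.07071
Gain = 20 log₁₀(0.07071) ≈ -23.01 dB
∠L = 45.00° − 0.29° = 44.71°

-23.0 dB, 44.7°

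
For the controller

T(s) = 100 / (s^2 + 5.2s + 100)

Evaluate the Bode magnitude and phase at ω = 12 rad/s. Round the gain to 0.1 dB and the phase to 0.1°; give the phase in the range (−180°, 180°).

2.3 dB, -125.2°

At s = jω = j12:
quadratic: (j12)² + 5.2·j12 + 100 = -44 + j62.4 → |·| ≈ 76.353, ∠ ≈ 125.19°
|T| = 100 / 76.353 ≈ 1.3097
Gain = 20 log₁₀(1.3097) ≈ 2.34 dB
∠T = 0.00° − 125.19° = -125.19°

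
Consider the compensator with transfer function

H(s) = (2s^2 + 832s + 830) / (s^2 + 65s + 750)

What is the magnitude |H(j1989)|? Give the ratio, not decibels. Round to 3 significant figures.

2.04

Substitute s = j1989:
Numerator: 2(j1989)^2 + 832(j1989) + 830 = -7911412 + j1654848
Denominator: (j1989)^2 + 65(j1989) + 750 = -3955371 + j129285
|N| = √(7911412² + 1654848²) ≈ 8.0826e+06, ∠N ≈ 168.19°
|D| = √(3955371² + 129285²) ≈ 3.9575e+06, ∠D ≈ 178.13°
|H| = 8.0826e+06 / 3.9575e+06 ≈ 2.0423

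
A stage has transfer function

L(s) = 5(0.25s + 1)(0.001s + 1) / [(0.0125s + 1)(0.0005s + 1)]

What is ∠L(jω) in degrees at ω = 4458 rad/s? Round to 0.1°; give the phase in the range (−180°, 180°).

At ω = 4458 rad/s:
zero (1 + j4458·0.25) = 1 + j1114.5 → |·| ≈ 1114.5, ∠ ≈ 89.95°
zero (1 + j4458·0.001) = 1 + j4.458 → |·| ≈ 4.5688, ∠ ≈ 77.36°
pole (1 + j4458·0.0125) = 1 + j55.725 → |·| ≈ 55.734, ∠ ≈ 88.97°
pole (1 + j4458·0.0005) = 1 + j2.229 → |·| ≈ 2.443, ∠ ≈ 65.84°
∠L = (89.95° + 77.36°) − (88.97° + 65.84°) = 12.50°

12.5°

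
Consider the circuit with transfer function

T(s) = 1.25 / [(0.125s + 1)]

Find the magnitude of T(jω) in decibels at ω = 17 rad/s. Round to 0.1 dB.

At ω = 17 rad/s:
pole (1 + j17·0.125) = 1 + j2.125 → |·| ≈ 2.3485, ∠ ≈ 64.80°
|T| = 1.25 · 1 / (2.3485) ≈ 0.53225
Gain = 20 log₁₀(0.53225) ≈ -5.48 dB

-5.5 dB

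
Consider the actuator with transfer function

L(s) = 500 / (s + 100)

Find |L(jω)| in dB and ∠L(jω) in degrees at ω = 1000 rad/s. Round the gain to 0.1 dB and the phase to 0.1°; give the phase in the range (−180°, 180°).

Substitute s = j1000:
Numerator: 500 = 500 + j0
Denominator: (j1000) + 100 = 100 + j1000
|N| = √(500² + 0²) ≈ 500, ∠N ≈ 0.00°
|D| = √(100² + 1000²) ≈ 1005, ∠D ≈ 84.29°
|L| = 500 / 1005 ≈ 0.49751
Gain = 20 log₁₀(0.49751) ≈ -6.06 dB
∠L = 0.00° − 84.29° = -84.29°

-6.1 dB, -84.3°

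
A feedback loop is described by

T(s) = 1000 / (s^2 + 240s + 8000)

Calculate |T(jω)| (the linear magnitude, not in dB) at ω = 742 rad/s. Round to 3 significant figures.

Substitute s = j742:
Numerator: 1000 = 1000 + j0
Denominator: (j742)^2 + 240(j742) + 8000 = -542564 + j178080
|N| = √(1000² + 0²) ≈ 1000, ∠N ≈ 0.00°
|D| = √(542564² + 178080²) ≈ 5.7104e+05, ∠D ≈ 161.83°
|T| = 1000 / 5.7104e+05 ≈ 0.0017512

0.00175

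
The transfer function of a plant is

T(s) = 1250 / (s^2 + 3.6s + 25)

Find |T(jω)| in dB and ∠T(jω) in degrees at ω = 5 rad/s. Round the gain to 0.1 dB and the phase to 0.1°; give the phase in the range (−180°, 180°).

At s = jω = j5:
quadratic: (j5)² + 3.6·j5 + 25 = 0 + j18 → |·| ≈ 18, ∠ ≈ 90.00°
|T| = 1250 / 18 ≈ 69.444
Gain = 20 log₁₀(69.444) ≈ 36.83 dB
∠T = 0.00° − 90.00° = -90.00°

36.8 dB, -90.0°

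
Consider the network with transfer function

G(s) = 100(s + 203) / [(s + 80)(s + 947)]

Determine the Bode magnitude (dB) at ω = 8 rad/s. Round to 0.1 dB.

At s = jω = j8:
zero (s+203): 203 + j8 → |·| = √(203²+8²) = √41273 ≈ 203.16, ∠ = arctan(8/203) ≈ 2.26°
pole (s+80): 80 + j8 → |·| = √(80²+8²) = √6464 ≈ 80.399, ∠ = arctan(8/80) ≈ 5.71°
pole (s+947): 947 + j8 → |·| = √(947²+8²) = √896873 ≈ 947.03, ∠ = arctan(8/947) ≈ 0.48°
|G| = 100 · 203.16 / 76140 ≈ 0.26682
Gain = 20 log₁₀(0.26682) ≈ -11.48 dB

-11.5 dB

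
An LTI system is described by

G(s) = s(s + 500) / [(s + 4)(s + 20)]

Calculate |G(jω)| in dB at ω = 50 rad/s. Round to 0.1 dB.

At s = jω = j50:
zero (s+500): 500 + j50 → |·| = √(500²+50²) = √252500 ≈ 502.49, ∠ = arctan(50/500) ≈ 5.71°
zero at origin: s = j50 → |·| = 50, ∠ = 90.00°
pole (s+4): 4 + j50 → |·| = √(4²+50²) = √2516 ≈ 50.16, ∠ = arctan(50/4) ≈ 85.43°
pole (s+20): 20 + j50 → |·| = √(20²+50²) = √2900 ≈ 53.852, ∠ = arctan(50/20) ≈ 68.20°
|G| = 1 · 25124 / 2701.2 ≈ 9.3011
Gain = 20 log₁₀(9.3011) ≈ 19.37 dB

19.4 dB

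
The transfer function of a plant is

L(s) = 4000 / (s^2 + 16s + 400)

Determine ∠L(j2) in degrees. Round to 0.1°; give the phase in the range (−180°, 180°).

At s = jω = j2:
quadratic: (j2)² + 16·j2 + 400 = 396 + j32 → |·| ≈ 397.29, ∠ ≈ 4.62°
∠L = 0.00° − 4.62° = -4.62°

-4.6°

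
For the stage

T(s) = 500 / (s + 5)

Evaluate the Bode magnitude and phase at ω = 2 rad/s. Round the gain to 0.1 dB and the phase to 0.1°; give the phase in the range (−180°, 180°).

39.4 dB, -21.8°

Substitute s = j2:
Numerator: 500 = 500 + j0
Denominator: (j2) + 5 = 5 + j2
|N| = √(500² + 0²) ≈ 500, ∠N ≈ 0.00°
|D| = √(5² + 2²) ≈ 5.3852, ∠D ≈ 21.80°
|T| = 500 / 5.3852 ≈ 92.847
Gain = 20 log₁₀(92.847) ≈ 39.36 dB
∠T = 0.00° − 21.80° = -21.80°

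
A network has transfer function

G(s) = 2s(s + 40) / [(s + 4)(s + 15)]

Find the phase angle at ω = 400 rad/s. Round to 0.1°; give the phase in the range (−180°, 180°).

At s = jω = j400:
zero (s+40): 40 + j400 → |·| = √(40²+400²) = √161600 ≈ 402, ∠ = arctan(400/40) ≈ 84.29°
zero at origin: s = j400 → |·| = 400, ∠ = 90.00°
pole (s+4): 4 + j400 → |·| = √(4²+400²) = √160016 ≈ 400.02, ∠ = arctan(400/4) ≈ 89.43°
pole (s+15): 15 + j400 → |·| = √(15²+400²) = √160225 ≈ 400.28, ∠ = arctan(400/15) ≈ 87.85°
∠G = 174.29° − 177.28° = -2.99°

-3.0°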